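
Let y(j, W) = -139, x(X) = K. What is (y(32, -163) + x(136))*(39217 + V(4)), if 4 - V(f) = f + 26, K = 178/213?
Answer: -1153351939/213 ≈ -5.4148e+6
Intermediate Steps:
K = 178/213 (K = 178*(1/213) = 178/213 ≈ 0.83568)
x(X) = 178/213
V(f) = -22 - f (V(f) = 4 - (f + 26) = 4 - (26 + f) = 4 + (-26 - f) = -22 - f)
(y(32, -163) + x(136))*(39217 + V(4)) = (-139 + 178/213)*(39217 + (-22 - 1*4)) = -29429*(39217 + (-22 - 4))/213 = -29429*(39217 - 26)/213 = -29429/213*39191 = -1153351939/213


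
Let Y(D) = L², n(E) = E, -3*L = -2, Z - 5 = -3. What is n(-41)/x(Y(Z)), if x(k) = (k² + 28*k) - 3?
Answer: -3321/781 ≈ -4.2522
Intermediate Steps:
Z = 2 (Z = 5 - 3 = 2)
L = ⅔ (L = -⅓*(-2) = ⅔ ≈ 0.66667)
Y(D) = 4/9 (Y(D) = (⅔)² = 4/9)
x(k) = -3 + k² + 28*k
n(-41)/x(Y(Z)) = -41/(-3 + (4/9)² + 28*(4/9)) = -41/(-3 + 16/81 + 112/9) = -41/781/81 = -41*81/781 = -3321/781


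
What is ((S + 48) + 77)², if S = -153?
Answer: 784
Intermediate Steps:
((S + 48) + 77)² = ((-153 + 48) + 77)² = (-105 + 77)² = (-28)² = 784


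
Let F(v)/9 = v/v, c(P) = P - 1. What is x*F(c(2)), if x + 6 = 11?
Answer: 45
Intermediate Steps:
c(P) = -1 + P
F(v) = 9 (F(v) = 9*(v/v) = 9*1 = 9)
x = 5 (x = -6 + 11 = 5)
x*F(c(2)) = 5*9 = 45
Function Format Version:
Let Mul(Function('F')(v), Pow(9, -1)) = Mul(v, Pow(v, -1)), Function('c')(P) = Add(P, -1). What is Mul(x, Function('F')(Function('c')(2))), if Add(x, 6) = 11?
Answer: 45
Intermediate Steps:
Function('c')(P) = Add(-1, P)
Function('F')(v) = 9 (Function('F')(v) = Mul(9, Mul(v, Pow(v, -1))) = Mul(9, 1) = 9)
x = 5 (x = Add(-6, 11) = 5)
Mul(x, Function('F')(Function('c')(2))) = Mul(5, 9) = 45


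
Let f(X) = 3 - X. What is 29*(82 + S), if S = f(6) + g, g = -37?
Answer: 1218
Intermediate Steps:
S = -40 (S = (3 - 1*6) - 37 = (3 - 6) - 37 = -3 - 37 = -40)
29*(82 + S) = 29*(82 - 40) = 29*42 = 1218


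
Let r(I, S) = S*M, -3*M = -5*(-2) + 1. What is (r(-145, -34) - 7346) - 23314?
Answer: -91606/3 ≈ -30535.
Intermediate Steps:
M = -11/3 (M = -(-5*(-2) + 1)/3 = -(10 + 1)/3 = -⅓*11 = -11/3 ≈ -3.6667)
r(I, S) = -11*S/3 (r(I, S) = S*(-11/3) = -11*S/3)
(r(-145, -34) - 7346) - 23314 = (-11/3*(-34) - 7346) - 23314 = (374/3 - 7346) - 23314 = -21664/3 - 23314 = -91606/3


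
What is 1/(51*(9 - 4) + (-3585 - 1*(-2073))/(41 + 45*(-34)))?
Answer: 1489/381207 ≈ 0.0039060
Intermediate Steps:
1/(51*(9 - 4) + (-3585 - 1*(-2073))/(41 + 45*(-34))) = 1/(51*5 + (-3585 + 2073)/(41 - 1530)) = 1/(255 - 1512/(-1489)) = 1/(255 - 1512*(-1/1489)) = 1/(255 + 1512/1489) = 1/(381207/1489) = 1489/381207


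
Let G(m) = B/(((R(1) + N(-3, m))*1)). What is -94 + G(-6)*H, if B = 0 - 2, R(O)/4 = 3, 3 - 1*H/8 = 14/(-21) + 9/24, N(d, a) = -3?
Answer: -2696/27 ≈ -99.852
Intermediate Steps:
H = 79/3 (H = 24 - 8*(14/(-21) + 9/24) = 24 - 8*(14*(-1/21) + 9*(1/24)) = 24 - 8*(-2/3 + 3/8) = 24 - 8*(-7/24) = 24 + 7/3 = 79/3 ≈ 26.333)
R(O) = 12 (R(O) = 4*3 = 12)
B = -2
G(m) = -2/9 (G(m) = -2/(12 - 3) = -2/(9*1) = -2/9)
-94 + G(-6)*H = -94 - 2/9*79/3 = -94 - 158/27 = -2696/27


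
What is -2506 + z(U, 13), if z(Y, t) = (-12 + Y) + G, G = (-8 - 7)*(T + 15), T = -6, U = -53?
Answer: -2706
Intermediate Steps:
G = -135 (G = (-8 - 7)*(-6 + 15) = -15*9 = -135)
z(Y, t) = -147 + Y (z(Y, t) = (-12 + Y) - 135 = -147 + Y)
-2506 + z(U, 13) = -2506 + (-147 - 53) = -2506 - 200 = -2706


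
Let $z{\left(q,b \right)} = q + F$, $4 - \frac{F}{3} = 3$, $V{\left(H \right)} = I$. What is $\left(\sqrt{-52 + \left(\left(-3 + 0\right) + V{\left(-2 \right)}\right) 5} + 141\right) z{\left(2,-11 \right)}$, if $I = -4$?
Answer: $705 + 5 i \sqrt{87} \approx 705.0 + 46.637 i$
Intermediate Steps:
$V{\left(H \right)} = -4$
$F = 3$ ($F = 12 - 9 = 3$)
$z{\left(q,b \right)} = 3 + q$ ($z{\left(q,b \right)} = q + 3 = 3 + q$)
$\left(\sqrt{-52 + \left(\left(-3 + 0\right) + V{\left(-2 \right)}\right) 5} + 141\right) z{\left(2,-11 \right)} = \left(\sqrt{-52 + \left(\left(-3 + 0\right) - 4\right) 5} + 141\right) \left(3 + 2\right) = \left(\sqrt{-52 + \left(-3 - 4\right) 5} + 141\right) 5 = \left(\sqrt{-52 - 35} + 141\right) 5 = \left(\sqrt{-87} + 141\right) 5 = \left(i \sqrt{87} + 141\right) 5 = \left(141 + i \sqrt{87}\right) 5 = 705 + 5 i \sqrt{87}$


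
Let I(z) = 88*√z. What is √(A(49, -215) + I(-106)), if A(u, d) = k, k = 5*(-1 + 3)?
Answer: √(10 + 88*I*√106) ≈ 21.402 + 21.167*I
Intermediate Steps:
k = 10 (k = 5*2 = 10)
A(u, d) = 10
√(A(49, -215) + I(-106)) = √(10 + 88*√(-106)) = √(10 + 88*(I*√106)) = √(10 + 88*I*√106)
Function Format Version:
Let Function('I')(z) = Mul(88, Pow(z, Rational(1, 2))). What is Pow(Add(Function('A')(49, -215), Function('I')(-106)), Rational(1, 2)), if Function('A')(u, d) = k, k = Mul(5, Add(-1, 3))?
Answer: Pow(Add(10, Mul(88, I, Pow(106, Rational(1, 2)))), Rational(1, 2)) ≈ Add(21.402, Mul(21.167, I))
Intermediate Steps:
k = 10 (k = Mul(5, 2) = 10)
Function('A')(u, d) = 10
Pow(Add(Function('A')(49, -215), Function('I')(-106)), Rational(1, 2)) = Pow(Add(10, Mul(88, Pow(-106, Rational(1, 2)))), Rational(1, 2)) = Pow(Add(10, Mul(88, Mul(I, Pow(106, Rational(1, 2))))), Rational(1, 2)) = Pow(Add(10, Mul(88, I, Pow(106, Rational(1, 2)))), Rational(1, 2))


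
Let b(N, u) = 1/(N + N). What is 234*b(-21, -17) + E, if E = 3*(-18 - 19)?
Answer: -816/7 ≈ -116.57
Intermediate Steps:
b(N, u) = 1/(2*N)
E = -111 (E = 3*(-37) = -111)
234*b(-21, -17) + E = 234*((1/2)/(-21)) - 111 = 234*((1/2)*(-1/21)) - 111 = 234*(-1/42) - 111 = -39/7 - 111 = -816/7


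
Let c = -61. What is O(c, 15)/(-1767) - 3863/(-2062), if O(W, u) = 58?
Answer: 6706325/3643554 ≈ 1.8406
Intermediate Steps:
O(c, 15)/(-1767) - 3863/(-2062) = 58/(-1767) - 3863/(-2062) = 58*(-1/1767) - 3863*(-1/2062) = -58/1767 + 3863/2062 = 6706325/3643554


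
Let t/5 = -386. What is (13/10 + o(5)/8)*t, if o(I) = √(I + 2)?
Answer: -2509 - 965*√7/4 ≈ -3147.3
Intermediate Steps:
t = -1930 (t = 5*(-386) = -1930)
o(I) = √(2 + I)
(13/10 + o(5)/8)*t = (13/10 + √(2 + 5)/8)*(-1930) = (13*(⅒) + √7*(⅛))*(-1930) = (13/10 + √7/8)*(-1930) = -2509 - 965*√7/4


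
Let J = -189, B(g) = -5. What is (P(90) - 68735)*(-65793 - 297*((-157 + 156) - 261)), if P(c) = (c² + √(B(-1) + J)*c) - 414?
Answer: -733870029 + 1081890*I*√194 ≈ -7.3387e+8 + 1.5069e+7*I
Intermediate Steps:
P(c) = -414 + c² + I*c*√194 (P(c) = (c² + √(-5 - 189)*c) - 414 = (c² + √(-194)*c) - 414 = (c² + (I*√194)*c) - 414 = (c² + I*c*√194) - 414 = -414 + c² + I*c*√194)
(P(90) - 68735)*(-65793 - 297*((-157 + 156) - 261)) = ((-414 + 90² + I*90*√194) - 68735)*(-65793 - 297*((-157 + 156) - 261)) = ((-414 + 8100 + 90*I*√194) - 68735)*(-65793 - 297*(-1 - 261)) = ((7686 + 90*I*√194) - 68735)*(-65793 - 297*(-262)) = (-61049 + 90*I*√194)*(-65793 + 77814) = (-61049 + 90*I*√194)*12021 = -733870029 + 1081890*I*√194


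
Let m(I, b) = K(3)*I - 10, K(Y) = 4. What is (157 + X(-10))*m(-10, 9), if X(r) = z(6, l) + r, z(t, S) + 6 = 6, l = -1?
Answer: -7350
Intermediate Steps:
z(t, S) = 0 (z(t, S) = -6 + 6 = 0)
X(r) = r (X(r) = 0 + r = r)
m(I, b) = -10 + 4*I (m(I, b) = 4*I - 10 = -10 + 4*I)
(157 + X(-10))*m(-10, 9) = (157 - 10)*(-10 + 4*(-10)) = 147*(-10 - 40) = 147*(-50) = -7350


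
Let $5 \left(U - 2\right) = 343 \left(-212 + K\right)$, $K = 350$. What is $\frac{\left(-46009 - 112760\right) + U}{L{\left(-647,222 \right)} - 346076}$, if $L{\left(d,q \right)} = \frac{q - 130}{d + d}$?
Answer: $\frac{482986147}{1119556090} \approx 0.43141$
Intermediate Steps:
$L{\left(d,q \right)} = \frac{-130 + q}{2 d}$
$U = \frac{47344}{5}$ ($U = 2 + \frac{343 \left(-212 + 350\right)}{5} = 2 + \frac{343 \cdot 138}{5} = 2 + \frac{1}{5} \cdot 47334 = 2 + \frac{47334}{5} = \frac{47344}{5} \approx 9468.8$)
$\frac{\left(-46009 - 112760\right) + U}{L{\left(-647,222 \right)} - 346076} = \frac{\left(-46009 - 112760\right) + \frac{47344}{5}}{\frac{-130 + 222}{2 \left(-647\right)} - 346076} = \frac{-158769 + \frac{47344}{5}}{\frac{1}{2} \left(- \frac{1}{647}\right) 92 - 346076} = - \frac{746501}{5 \left(- \frac{46}{647} - 346076\right)} = - \frac{746501}{5 \left(- \frac{223911218}{647}\right)} = \left(- \frac{746501}{5}\right) \left(- \frac{647}{223911218}\right) = \frac{482986147}{1119556090}$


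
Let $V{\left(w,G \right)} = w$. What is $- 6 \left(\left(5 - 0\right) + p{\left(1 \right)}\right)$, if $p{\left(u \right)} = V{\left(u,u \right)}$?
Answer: $-36$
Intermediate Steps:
$p{\left(u \right)} = u$
$- 6 \left(\left(5 - 0\right) + p{\left(1 \right)}\right) = - 6 \left(\left(5 - 0\right) + 1\right) = - 6 \left(\left(5 + 0\right) + 1\right) = - 6 \left(5 + 1\right) = \left(-6\right) 6 = -36$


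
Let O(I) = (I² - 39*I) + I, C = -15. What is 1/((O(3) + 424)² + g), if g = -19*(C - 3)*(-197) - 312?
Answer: 1/34075 ≈ 2.9347e-5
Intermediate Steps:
O(I) = I² - 38*I
g = -67686 (g = -19*(-15 - 3)*(-197) - 312 = -19*(-18)*(-197) - 312 = 342*(-197) - 312 = -67374 - 312 = -67686)
1/((O(3) + 424)² + g) = 1/((3*(-38 + 3) + 424)² - 67686) = 1/((3*(-35) + 424)² - 67686) = 1/((-105 + 424)² - 67686) = 1/(319² - 67686) = 1/(101761 - 67686) = 1/34075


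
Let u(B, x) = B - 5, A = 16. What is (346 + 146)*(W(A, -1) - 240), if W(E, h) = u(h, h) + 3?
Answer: -119556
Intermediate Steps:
u(B, x) = -5 + B
W(E, h) = -2 + h (W(E, h) = (-5 + h) + 3 = -2 + h)
(346 + 146)*(W(A, -1) - 240) = (346 + 146)*((-2 - 1) - 240) = 492*(-3 - 240) = 492*(-243) = -119556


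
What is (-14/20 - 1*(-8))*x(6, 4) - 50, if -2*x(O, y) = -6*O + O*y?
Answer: -31/5 ≈ -6.2000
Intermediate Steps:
x(O, y) = 3*O - O*y/2 (x(O, y) = -(-6*O + O*y)/2 = 3*O - O*y/2)
(-14/20 - 1*(-8))*x(6, 4) - 50 = (-14/20 - 1*(-8))*((1/2)*6*(6 - 1*4)) - 50 = (-14*1/20 + 8)*((1/2)*6*(6 - 4)) - 50 = (-7/10 + 8)*((1/2)*6*2) - 50 = (73/10)*6 - 50 = 219/5 - 50 = -31/5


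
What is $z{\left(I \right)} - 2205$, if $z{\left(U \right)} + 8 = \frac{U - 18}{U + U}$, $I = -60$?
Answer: $- \frac{44247}{20} \approx -2212.4$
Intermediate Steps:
$z{\left(U \right)} = -8 + \frac{-18 + U}{2 U}$ ($z{\left(U \right)} = -8 + \frac{U - 18}{U + U} = -8 + \frac{-18 + U}{2 U}$)
$z{\left(I \right)} - 2205 = \left(- \frac{15}{2} - \frac{9}{-60}\right) - 2205 = \left(- \frac{15}{2} - - \frac{3}{20}\right) - 2205 = \left(- \frac{15}{2} + \frac{3}{20}\right) - 2205 = - \frac{147}{20} - 2205 = - \frac{44247}{20}$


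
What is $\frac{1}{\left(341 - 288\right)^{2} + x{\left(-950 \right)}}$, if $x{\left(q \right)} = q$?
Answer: $\frac{1}{1859} \approx 0.00053792$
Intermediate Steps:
$\frac{1}{\left(341 - 288\right)^{2} + x{\left(-950 \right)}} = \frac{1}{\left(341 - 288\right)^{2} - 950} = \frac{1}{53^{2} - 950} = \frac{1}{2809 - 950} = \frac{1}{1859}$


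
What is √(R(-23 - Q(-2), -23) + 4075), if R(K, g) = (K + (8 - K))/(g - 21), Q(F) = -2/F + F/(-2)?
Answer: √493053/11 ≈ 63.834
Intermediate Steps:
Q(F) = -2/F - F/2 (Q(F) = -2/F + F*(-½) = -2/F - F/2)
R(K, g) = 8/(-21 + g)
√(R(-23 - Q(-2), -23) + 4075) = √(8/(-21 - 23) + 4075) = √(8/(-44) + 4075) = √(8*(-1/44) + 4075) = √(-2/11 + 4075) = √(44823/11) = √493053/11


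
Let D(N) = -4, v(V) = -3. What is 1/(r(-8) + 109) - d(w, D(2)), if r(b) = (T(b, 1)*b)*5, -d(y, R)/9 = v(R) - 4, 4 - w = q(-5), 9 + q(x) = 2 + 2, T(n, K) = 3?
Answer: -694/11 ≈ -63.091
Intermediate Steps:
q(x) = -5 (q(x) = -9 + (2 + 2) = -9 + 4 = -5)
w = 9 (w = 4 - 1*(-5) = 4 + 5 = 9)
d(y, R) = 63 (d(y, R) = -9*(-3 - 4) = -9*(-7) = 63)
r(b) = 15*b (r(b) = (3*b)*5 = 15*b)
1/(r(-8) + 109) - d(w, D(2)) = 1/(15*(-8) + 109) - 1*63 = 1/(-120 + 109) - 63 = 1/(-11) - 63 = -1/11 - 63 = -694/11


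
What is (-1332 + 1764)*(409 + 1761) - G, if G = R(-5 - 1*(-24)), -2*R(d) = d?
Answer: 1874899/2 ≈ 9.3745e+5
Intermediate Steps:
R(d) = -d/2
G = -19/2 (G = -(-5 - 1*(-24))/2 = -(-5 + 24)/2 = -1/2*19 = -19/2 ≈ -9.5000)
(-1332 + 1764)*(409 + 1761) - G = (-1332 + 1764)*(409 + 1761) - 1*(-19/2) = 432*2170 + 19/2 = 937440 + 19/2 = 1874899/2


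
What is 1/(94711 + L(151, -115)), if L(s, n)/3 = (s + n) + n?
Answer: 1/94474 ≈ 1.0585e-5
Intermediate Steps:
L(s, n) = 3*s + 6*n (L(s, n) = 3*((s + n) + n) = 3*((n + s) + n) = 3*(s + 2*n) = 3*s + 6*n)
1/(94711 + L(151, -115)) = 1/(94711 + (3*151 + 6*(-115))) = 1/(94711 + (453 - 690)) = 1/(94711 - 237) = 1/94474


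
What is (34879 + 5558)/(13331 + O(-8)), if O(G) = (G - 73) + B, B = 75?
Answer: 40437/13325 ≈ 3.0347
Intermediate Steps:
O(G) = 2 + G (O(G) = (G - 73) + 75 = (-73 + G) + 75 = 2 + G)
(34879 + 5558)/(13331 + O(-8)) = (34879 + 5558)/(13331 + (2 - 8)) = 40437/(13331 - 6) = 40437/13325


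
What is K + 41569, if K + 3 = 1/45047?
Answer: 1872423603/45047 ≈ 41566.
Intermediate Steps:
K = -135140/45047 (K = -3 + 1/45047 = -135140/45047 ≈ -3.0000)
K + 41569 = -135140/45047 + 41569 = 1872423603/45047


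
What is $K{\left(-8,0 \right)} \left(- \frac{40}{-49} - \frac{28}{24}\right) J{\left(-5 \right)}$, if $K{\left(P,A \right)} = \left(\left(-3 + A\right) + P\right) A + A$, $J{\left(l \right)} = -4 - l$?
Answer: $0$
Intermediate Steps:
$K{\left(P,A \right)} = A + A \left(-3 + A + P\right)$ ($K{\left(P,A \right)} = \left(-3 + A + P\right) A + A = A \left(-3 + A + P\right) + A = A + A \left(-3 + A + P\right)$)
$K{\left(-8,0 \right)} \left(- \frac{40}{-49} - \frac{28}{24}\right) J{\left(-5 \right)} = 0 \left(-2 + 0 - 8\right) \left(- \frac{40}{-49} - \frac{28}{24}\right) \left(-4 - -5\right) = 0 \left(-10\right) \left(\left(-40\right) \left(- \frac{1}{49}\right) - \frac{7}{6}\right) \left(-4 + 5\right) = 0 \left(\frac{40}{49} - \frac{7}{6}\right) 1 = 0 \left(- \frac{103}{294}\right) 1 = 0 \cdot 1 = 0$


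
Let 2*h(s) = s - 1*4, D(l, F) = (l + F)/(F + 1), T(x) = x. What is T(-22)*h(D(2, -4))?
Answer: 110/3 ≈ 36.667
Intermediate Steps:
D(l, F) = (F + l)/(1 + F)
h(s) = -2 + s/2 (h(s) = (s - 1*4)/2 = (s - 4)/2 = (-4 + s)/2 = -2 + s/2)
T(-22)*h(D(2, -4)) = -22*(-2 + ((-4 + 2)/(1 - 4))/2) = -22*(-2 + (-2/(-3))/2) = -22*(-2 + (-1/3*(-2))/2) = -22*(-2 + (1/2)*(2/3)) = -22*(-2 + 1/3) = -22*(-5/3) = 110/3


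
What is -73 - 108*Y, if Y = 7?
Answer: -829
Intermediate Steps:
-73 - 108*Y = -73 - 108*7 = -73 - 756 = -829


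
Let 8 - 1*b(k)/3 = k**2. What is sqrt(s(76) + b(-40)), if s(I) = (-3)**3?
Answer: I*sqrt(4803) ≈ 69.304*I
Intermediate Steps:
s(I) = -27
b(k) = 24 - 3*k**2
sqrt(s(76) + b(-40)) = sqrt(-27 + (24 - 3*(-40)**2)) = sqrt(-27 + (24 - 3*1600)) = sqrt(-27 + (24 - 4800)) = sqrt(-27 - 4776) = sqrt(-4803) = I*sqrt(4803)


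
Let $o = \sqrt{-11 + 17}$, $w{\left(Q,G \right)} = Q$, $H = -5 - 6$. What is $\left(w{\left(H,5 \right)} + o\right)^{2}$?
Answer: $\left(11 - \sqrt{6}\right)^{2} \approx 73.111$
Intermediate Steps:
$H = -11$ ($H = -5 - 6 = -11$)
$o = \sqrt{6} \approx 2.4495$
$\left(w{\left(H,5 \right)} + o\right)^{2} = \left(-11 + \sqrt{6}\right)^{2}$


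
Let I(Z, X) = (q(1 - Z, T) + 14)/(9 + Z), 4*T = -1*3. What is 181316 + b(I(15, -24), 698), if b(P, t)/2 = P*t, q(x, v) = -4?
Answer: 545693/3 ≈ 1.8190e+5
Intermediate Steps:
T = -3/4 (T = (-1*3)/4 = (1/4)*(-3) = -3/4 ≈ -0.75000)
I(Z, X) = 10/(9 + Z) (I(Z, X) = (-4 + 14)/(9 + Z) = 10/(9 + Z))
b(P, t) = 2*P*t (b(P, t) = 2*(P*t) = 2*P*t)
181316 + b(I(15, -24), 698) = 181316 + 2*(10/(9 + 15))*698 = 181316 + 2*(10/24)*698 = 181316 + 2*(10*(1/24))*698 = 181316 + 2*(5/12)*698 = 181316 + 1745/3 = 545693/3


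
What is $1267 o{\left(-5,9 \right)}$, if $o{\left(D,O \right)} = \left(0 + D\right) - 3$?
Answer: $-10136$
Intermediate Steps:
$o{\left(D,O \right)} = -3 + D$ ($o{\left(D,O \right)} = D - 3 = -3 + D$)
$1267 o{\left(-5,9 \right)} = 1267 \left(-3 - 5\right) = 1267 \left(-8\right) = -10136$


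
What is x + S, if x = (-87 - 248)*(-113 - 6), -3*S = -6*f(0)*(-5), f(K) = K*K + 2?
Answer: 39845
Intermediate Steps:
f(K) = 2 + K² (f(K) = K² + 2 = 2 + K²)
S = -20 (S = -(-6*(2 + 0²))*(-5)/3 = -(-6*(2 + 0))*(-5)/3 = -(-6*2)*(-5)/3 = -(-4)*(-5) = -⅓*60 = -20)
x = 39865 (x = -335*(-119) = 39865)
x + S = 39865 - 20 = 39845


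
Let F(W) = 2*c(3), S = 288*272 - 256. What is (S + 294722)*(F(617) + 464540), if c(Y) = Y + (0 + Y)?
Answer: 173185914704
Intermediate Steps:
S = 78080 (S = 78336 - 256 = 78080)
c(Y) = 2*Y (c(Y) = Y + Y = 2*Y)
F(W) = 12 (F(W) = 2*(2*3) = 2*6 = 12)
(S + 294722)*(F(617) + 464540) = (78080 + 294722)*(12 + 464540) = 372802*464552 = 173185914704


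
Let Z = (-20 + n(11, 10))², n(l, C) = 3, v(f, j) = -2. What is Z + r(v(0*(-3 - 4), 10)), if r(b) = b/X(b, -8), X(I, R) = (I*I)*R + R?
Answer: 5781/20 ≈ 289.05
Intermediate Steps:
X(I, R) = R + R*I² (X(I, R) = I²*R + R = R*I² + R = R + R*I²)
r(b) = b/(-8 - 8*b²) (r(b) = b/((-8*(1 + b²))) = b/(-8 - 8*b²))
Z = 289 (Z = (-20 + 3)² = (-17)² = 289)
Z + r(v(0*(-3 - 4), 10)) = 289 + (⅛)*(-2)/(-1 - 1*(-2)²) = 289 + (⅛)*(-2)/(-1 - 1*4) = 289 + (⅛)*(-2)/(-1 - 4) = 289 + (⅛)*(-2)/(-5) = 289 + (⅛)*(-2)*(-⅕) = 289 + 1/20 = 5781/20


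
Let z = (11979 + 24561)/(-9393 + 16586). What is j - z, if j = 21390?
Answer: 153821730/7193 ≈ 21385.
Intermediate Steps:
z = 36540/7193 ≈ 5.0799
j - z = 21390 - 1*36540/7193 = 21390 - 36540/7193 = 153821730/7193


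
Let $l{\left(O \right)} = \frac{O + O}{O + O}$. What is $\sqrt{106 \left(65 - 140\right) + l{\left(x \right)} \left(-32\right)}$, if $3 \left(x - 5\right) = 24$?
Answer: $i \sqrt{7982} \approx 89.342 i$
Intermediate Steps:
$x = 13$ ($x = 5 + \frac{1}{3} \cdot 24 = 5 + 8 = 13$)
$l{\left(O \right)} = 1$ ($l{\left(O \right)} = \frac{2 O}{2 O} = 2 O \frac{1}{2 O} = 1$)
$\sqrt{106 \left(65 - 140\right) + l{\left(x \right)} \left(-32\right)} = \sqrt{106 \left(65 - 140\right) + 1 \left(-32\right)} = \sqrt{106 \left(-75\right) - 32} = \sqrt{-7950 - 32} = \sqrt{-7982} = i \sqrt{7982}$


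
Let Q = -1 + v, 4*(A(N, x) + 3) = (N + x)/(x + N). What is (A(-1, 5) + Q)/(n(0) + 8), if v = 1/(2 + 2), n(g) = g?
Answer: -7/16 ≈ -0.43750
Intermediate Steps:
v = 1/4 ≈ 0.25000
A(N, x) = -11/4 (A(N, x) = -3 + ((N + x)/(x + N))/4 = -3 + ((N + x)/(N + x))/4 = -3 + (1/4)*1 = -3 + 1/4 = -11/4)
Q = -3/4 (Q = -1 + 1/4 = -3/4 ≈ -0.75000)
(A(-1, 5) + Q)/(n(0) + 8) = (-11/4 - 3/4)/(0 + 8) = -7/2/8 = (1/8)*(-7/2) = -7/16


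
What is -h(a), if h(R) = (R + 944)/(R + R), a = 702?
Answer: -823/702 ≈ -1.1724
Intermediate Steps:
h(R) = (944 + R)/(2*R) (h(R) = (944 + R)/((2*R)) = (944 + R)*(1/(2*R)) = (944 + R)/(2*R))
-h(a) = -(944 + 702)/(2*702) = -1646/(2*702) = -1*823/702 = -823/702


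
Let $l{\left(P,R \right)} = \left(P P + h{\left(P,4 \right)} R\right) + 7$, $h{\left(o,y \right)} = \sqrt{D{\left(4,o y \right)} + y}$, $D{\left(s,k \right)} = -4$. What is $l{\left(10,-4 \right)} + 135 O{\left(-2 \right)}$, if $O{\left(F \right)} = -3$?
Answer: $-298$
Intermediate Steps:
$h{\left(o,y \right)} = \sqrt{-4 + y}$
$l{\left(P,R \right)} = 7 + P^{2}$ ($l{\left(P,R \right)} = \left(P P + \sqrt{-4 + 4} R\right) + 7 = \left(P^{2} + \sqrt{0} R\right) + 7 = \left(P^{2} + 0 R\right) + 7 = \left(P^{2} + 0\right) + 7 = P^{2} + 7 = 7 + P^{2}$)
$l{\left(10,-4 \right)} + 135 O{\left(-2 \right)} = \left(7 + 10^{2}\right) + 135 \left(-3\right) = \left(7 + 100\right) - 405 = 107 - 405 = -298$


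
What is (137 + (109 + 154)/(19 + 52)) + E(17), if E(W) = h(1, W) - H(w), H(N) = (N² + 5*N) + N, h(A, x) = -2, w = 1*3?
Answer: 7931/71 ≈ 111.70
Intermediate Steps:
w = 3
H(N) = N² + 6*N
E(W) = -29 (E(W) = -2 - 3*(6 + 3) = -2 - 3*9 = -2 - 1*27 = -2 - 27 = -29)
(137 + (109 + 154)/(19 + 52)) + E(17) = (137 + (109 + 154)/(19 + 52)) - 29 = (137 + 263/71) - 29 = 9990/71 - 29 = 7931/71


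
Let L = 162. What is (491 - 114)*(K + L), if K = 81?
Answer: 91611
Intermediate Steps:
(491 - 114)*(K + L) = (491 - 114)*(81 + 162) = 377*243 = 91611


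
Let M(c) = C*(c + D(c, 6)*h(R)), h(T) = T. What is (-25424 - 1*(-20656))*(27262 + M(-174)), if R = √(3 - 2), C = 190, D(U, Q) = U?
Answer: 185274944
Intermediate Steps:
R = 1 (R = √1 = 1)
M(c) = 380*c (M(c) = 190*(c + c*1) = 190*(c + c) = 190*(2*c) = 380*c)
(-25424 - 1*(-20656))*(27262 + M(-174)) = (-25424 - 1*(-20656))*(27262 + 380*(-174)) = (-25424 + 20656)*(27262 - 66120) = -4768*(-38858) = 185274944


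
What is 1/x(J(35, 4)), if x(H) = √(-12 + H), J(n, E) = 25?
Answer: √13/13 ≈ 0.27735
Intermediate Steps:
1/x(J(35, 4)) = 1/(√(-12 + 25)) = 1/(√13) = √13/13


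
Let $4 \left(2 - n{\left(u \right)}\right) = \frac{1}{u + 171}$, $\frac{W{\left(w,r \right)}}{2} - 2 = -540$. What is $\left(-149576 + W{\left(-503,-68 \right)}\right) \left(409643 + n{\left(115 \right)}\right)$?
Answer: $- \frac{17650157784777}{286} \approx -6.1714 \cdot 10^{10}$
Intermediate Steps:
$W{\left(w,r \right)} = -1076$ ($W{\left(w,r \right)} = 4 + 2 \left(-540\right) = 4 - 1080 = -1076$)
$n{\left(u \right)} = 2 - \frac{1}{4 \left(171 + u\right)}$ ($n{\left(u \right)} = 2 - \frac{1}{4 \left(u + 171\right)} = 2 - \frac{1}{4 \left(171 + u\right)}$)
$\left(-149576 + W{\left(-503,-68 \right)}\right) \left(409643 + n{\left(115 \right)}\right) = \left(-149576 - 1076\right) \left(409643 + \frac{1367 + 8 \cdot 115}{4 \left(171 + 115\right)}\right) = - 150652 \left(409643 + \frac{1367 + 920}{4 \cdot 286}\right) = - 150652 \left(409643 + \frac{1}{4} \cdot \frac{1}{286} \cdot 2287\right) = - 150652 \left(409643 + \frac{2287}{1144}\right) = \left(-150652\right) \frac{468633879}{1144} = - \frac{17650157784777}{286}$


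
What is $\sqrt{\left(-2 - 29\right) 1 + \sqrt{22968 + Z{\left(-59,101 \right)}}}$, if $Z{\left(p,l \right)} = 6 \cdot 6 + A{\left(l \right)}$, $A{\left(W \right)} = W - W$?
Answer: $\sqrt{-31 + 18 \sqrt{71}} \approx 10.985$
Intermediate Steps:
$A{\left(W \right)} = 0$
$Z{\left(p,l \right)} = 36$ ($Z{\left(p,l \right)} = 6 \cdot 6 + 0 = 36 + 0 = 36$)
$\sqrt{\left(-2 - 29\right) 1 + \sqrt{22968 + Z{\left(-59,101 \right)}}} = \sqrt{\left(-2 - 29\right) 1 + \sqrt{22968 + 36}} = \sqrt{\left(-31\right) 1 + \sqrt{23004}} = \sqrt{-31 + 18 \sqrt{71}}$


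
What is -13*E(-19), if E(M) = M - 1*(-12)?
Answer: 91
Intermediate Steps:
E(M) = 12 + M (E(M) = M + 12 = 12 + M)
-13*E(-19) = -13*(12 - 19) = -13*(-7) = 91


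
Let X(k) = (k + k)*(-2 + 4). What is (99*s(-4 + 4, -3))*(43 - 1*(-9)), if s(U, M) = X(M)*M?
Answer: 185328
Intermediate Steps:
X(k) = 4*k (X(k) = (2*k)*2 = 4*k)
s(U, M) = 4*M**2 (s(U, M) = (4*M)*M = 4*M**2)
(99*s(-4 + 4, -3))*(43 - 1*(-9)) = (99*(4*(-3)**2))*(43 - 1*(-9)) = (99*(4*9))*(43 + 9) = (99*36)*52 = 3564*52 = 185328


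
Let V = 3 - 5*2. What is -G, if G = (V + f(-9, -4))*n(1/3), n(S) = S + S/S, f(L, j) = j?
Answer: 44/3 ≈ 14.667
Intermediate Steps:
V = -7 (V = 3 - 10 = -7)
n(S) = 1 + S (n(S) = S + 1 = 1 + S)
G = -44/3 (G = (-7 - 4)*(1 + 1/3) = -11*(1 + ⅓) = -11*4/3 = -44/3 ≈ -14.667)
-G = -1*(-44/3) = 44/3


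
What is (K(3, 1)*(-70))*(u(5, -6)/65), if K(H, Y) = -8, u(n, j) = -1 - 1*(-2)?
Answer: 112/13 ≈ 8.6154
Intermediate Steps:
u(n, j) = 1 (u(n, j) = -1 + 2 = 1)
(K(3, 1)*(-70))*(u(5, -6)/65) = (-8*(-70))*(1/65) = 560*(1*(1/65)) = 560*(1/65) = 112/13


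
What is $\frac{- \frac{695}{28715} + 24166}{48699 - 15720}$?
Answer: $\frac{46261733}{63132799} \approx 0.73277$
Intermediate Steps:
$\frac{- \frac{695}{28715} + 24166}{48699 - 15720} = \frac{\left(-695\right) \frac{1}{28715} + 24166}{48699 - 15720} = \frac{- \frac{139}{5743} + 24166}{32979} = \frac{138785199}{5743} \cdot \frac{1}{32979} = \frac{46261733}{63132799}$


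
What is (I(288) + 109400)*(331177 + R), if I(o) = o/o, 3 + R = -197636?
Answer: 14609190738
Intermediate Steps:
R = -197639 (R = -3 - 197636 = -197639)
I(o) = 1
(I(288) + 109400)*(331177 + R) = (1 + 109400)*(331177 - 197639) = 109401*133538 = 14609190738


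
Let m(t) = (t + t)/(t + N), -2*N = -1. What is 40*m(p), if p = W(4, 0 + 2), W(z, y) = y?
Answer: 64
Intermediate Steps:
N = ½ (N = -½*(-1) = ½ ≈ 0.50000)
p = 2 (p = 0 + 2 = 2)
m(t) = 2*t/(½ + t) (m(t) = (t + t)/(t + ½) = (2*t)/(½ + t) = 2*t/(½ + t))
40*m(p) = 40*(4*2/(1 + 2*2)) = 40*(4*2/(1 + 4)) = 40*(4*2/5) = 40*(4*2*(⅕)) = 40*(8/5) = 64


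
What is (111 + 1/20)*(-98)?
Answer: -108829/10 ≈ -10883.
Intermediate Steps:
(111 + 1/20)*(-98) = (2221/20)*(-98) = -108829/10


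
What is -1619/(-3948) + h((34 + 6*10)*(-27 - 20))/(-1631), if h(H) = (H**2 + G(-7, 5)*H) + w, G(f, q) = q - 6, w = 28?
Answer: -11010690653/919884 ≈ -11970.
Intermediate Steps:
G(f, q) = -6 + q
h(H) = 28 + H**2 - H (h(H) = (H**2 + (-6 + 5)*H) + 28 = (H**2 - H) + 28 = 28 + H**2 - H)
-1619/(-3948) + h((34 + 6*10)*(-27 - 20))/(-1631) = -1619/(-3948) + (28 + ((34 + 6*10)*(-27 - 20))**2 - (34 + 6*10)*(-27 - 20))/(-1631) = -1619*(-1/3948) + (28 + ((34 + 60)*(-47))**2 - (34 + 60)*(-47))*(-1/1631) = 1619/3948 + (28 + (94*(-47))**2 - 94*(-47))*(-1/1631) = 1619/3948 + (28 + (-4418)**2 - 1*(-4418))*(-1/1631) = 1619/3948 + (28 + 19518724 + 4418)*(-1/1631) = 1619/3948 + 19523170*(-1/1631) = 1619/3948 - 19523170/1631 = -11010690653/919884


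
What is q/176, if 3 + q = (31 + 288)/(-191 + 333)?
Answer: -107/24992 ≈ -0.0042814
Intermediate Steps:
q = -107/142 (q = -3 + (31 + 288)/(-191 + 333) = -3 + 319/142 = -107/142 ≈ -0.75352)
q/176 = -107/142/176 = -107/142*1/176 = -107/24992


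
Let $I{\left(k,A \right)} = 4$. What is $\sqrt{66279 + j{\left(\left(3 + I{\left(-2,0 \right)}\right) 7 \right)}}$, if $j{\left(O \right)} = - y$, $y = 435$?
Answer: $6 \sqrt{1829} \approx 256.6$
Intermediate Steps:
$j{\left(O \right)} = -435$ ($j{\left(O \right)} = \left(-1\right) 435 = -435$)
$\sqrt{66279 + j{\left(\left(3 + I{\left(-2,0 \right)}\right) 7 \right)}} = \sqrt{66279 - 435} = \sqrt{65844} = 6 \sqrt{1829}$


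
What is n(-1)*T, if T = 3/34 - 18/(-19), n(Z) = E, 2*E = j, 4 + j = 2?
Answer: -669/646 ≈ -1.0356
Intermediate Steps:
j = -2 (j = -4 + 2 = -2)
E = -1 (E = (½)*(-2) = -1)
n(Z) = -1
T = 669/646 (T = 3*(1/34) - 18*(-1/19) = 3/34 + 18/19 = 669/646 ≈ 1.0356)
n(-1)*T = -1*669/646 = -669/646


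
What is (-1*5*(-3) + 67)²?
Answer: 6724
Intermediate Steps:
(-1*5*(-3) + 67)² = (-5*(-3) + 67)² = (15 + 67)² = 82² = 6724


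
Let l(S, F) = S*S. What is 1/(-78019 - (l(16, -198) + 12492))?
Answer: -1/90767 ≈ -1.1017e-5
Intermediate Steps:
l(S, F) = S**2
1/(-78019 - (l(16, -198) + 12492)) = 1/(-78019 - (16**2 + 12492)) = 1/(-78019 - (256 + 12492)) = 1/(-78019 - 1*12748) = 1/(-78019 - 12748) = 1/(-90767) = -1/90767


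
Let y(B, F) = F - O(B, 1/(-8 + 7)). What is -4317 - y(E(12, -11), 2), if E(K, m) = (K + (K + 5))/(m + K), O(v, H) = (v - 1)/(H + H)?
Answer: -4333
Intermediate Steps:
O(v, H) = (-1 + v)/(2*H) (O(v, H) = (-1 + v)/((2*H)) = (-1 + v)*(1/(2*H)) = (-1 + v)/(2*H))
E(K, m) = (5 + 2*K)/(K + m) (E(K, m) = (K + (5 + K))/(K + m) = (5 + 2*K)/(K + m))
y(B, F) = -½ + F + B/2 (y(B, F) = F - (-1 + B)/(2*(1/(-8 + 7))) = F - (-1 + B)/(2*(1/(-1))) = F - (-1 + B)/(2*(-1)) = F - (-1)*(-1 + B)/2 = F - (½ - B/2) = F + (-½ + B/2) = -½ + F + B/2)
-4317 - y(E(12, -11), 2) = -4317 - (-½ + 2 + ((5 + 2*12)/(12 - 11))/2) = -4317 - (-½ + 2 + ((5 + 24)/1)/2) = -4317 - (-½ + 2 + (1*29)/2) = -4317 - (-½ + 2 + (½)*29) = -4317 - (-½ + 2 + 29/2) = -4317 - 1*16 = -4317 - 16 = -4333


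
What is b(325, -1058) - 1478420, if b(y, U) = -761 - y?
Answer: -1479506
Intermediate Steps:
b(325, -1058) - 1478420 = (-761 - 1*325) - 1478420 = (-761 - 325) - 1478420 = -1086 - 1478420 = -1479506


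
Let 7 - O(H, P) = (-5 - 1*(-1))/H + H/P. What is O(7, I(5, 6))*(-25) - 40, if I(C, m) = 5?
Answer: -1360/7 ≈ -194.29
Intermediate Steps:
O(H, P) = 7 + 4/H - H/P (O(H, P) = 7 - ((-5 - 1*(-1))/H + H/P) = 7 - ((-5 + 1)/H + H/P) = 7 - (-4/H + H/P) = 7 + (4/H - H/P) = 7 + 4/H - H/P)
O(7, I(5, 6))*(-25) - 40 = (7 + 4/7 - 1*7/5)*(-25) - 40 = (7 + 4*(⅐) - 1*7*⅕)*(-25) - 40 = (7 + 4/7 - 7/5)*(-25) - 40 = (216/35)*(-25) - 40 = -1080/7 - 40 = -1360/7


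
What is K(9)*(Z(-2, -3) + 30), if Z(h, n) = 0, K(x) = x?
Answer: 270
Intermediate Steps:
K(9)*(Z(-2, -3) + 30) = 9*(0 + 30) = 9*30 = 270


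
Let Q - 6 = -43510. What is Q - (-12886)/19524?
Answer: -424679605/9762 ≈ -43503.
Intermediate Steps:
Q = -43504 (Q = 6 - 43510 = -43504)
Q - (-12886)/19524 = -43504 - (-12886)/19524 = -43504 - 1*(-6443/9762) = -43504 + 6443/9762 = -424679605/9762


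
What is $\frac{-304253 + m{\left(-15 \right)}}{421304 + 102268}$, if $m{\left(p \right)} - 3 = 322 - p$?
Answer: $- \frac{303913}{523572} \approx -0.58046$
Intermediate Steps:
$m{\left(p \right)} = 325 - p$ ($m{\left(p \right)} = 3 - \left(-322 + p\right) = 325 - p$)
$\frac{-304253 + m{\left(-15 \right)}}{421304 + 102268} = \frac{-304253 + \left(325 - -15\right)}{421304 + 102268} = \frac{-304253 + \left(325 + 15\right)}{523572} = \left(-304253 + 340\right) \frac{1}{523572} = \left(-303913\right) \frac{1}{523572} = - \frac{303913}{523572}$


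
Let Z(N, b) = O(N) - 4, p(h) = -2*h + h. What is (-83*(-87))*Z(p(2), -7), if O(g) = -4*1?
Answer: -57768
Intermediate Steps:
p(h) = -h
O(g) = -4
Z(N, b) = -8 (Z(N, b) = -4 - 4 = -8)
(-83*(-87))*Z(p(2), -7) = -83*(-87)*(-8) = 7221*(-8) = -57768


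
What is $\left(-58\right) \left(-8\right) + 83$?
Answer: $547$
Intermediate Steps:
$\left(-58\right) \left(-8\right) + 83 = 464 + 83 = 547$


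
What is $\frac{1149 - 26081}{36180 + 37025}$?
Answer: $- \frac{24932}{73205} \approx -0.34058$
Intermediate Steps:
$\frac{1149 - 26081}{36180 + 37025} = - \frac{24932}{73205}$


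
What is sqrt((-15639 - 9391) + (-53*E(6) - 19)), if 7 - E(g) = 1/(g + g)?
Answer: I*sqrt(914961)/6 ≈ 159.42*I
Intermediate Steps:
E(g) = 7 - 1/(2*g) (E(g) = 7 - 1/(g + g) = 7 - 1/(2*g))
sqrt((-15639 - 9391) + (-53*E(6) - 19)) = sqrt((-15639 - 9391) + (-53*(7 - 1/2/6) - 19)) = sqrt(-25030 + (-53*(7 - 1/2*1/6) - 19)) = sqrt(-25030 + (-53*(7 - 1/12) - 19)) = sqrt(-25030 + (-53*83/12 - 19)) = sqrt(-25030 + (-4399/12 - 19)) = sqrt(-25030 - 4627/12) = sqrt(-304987/12) = I*sqrt(914961)/6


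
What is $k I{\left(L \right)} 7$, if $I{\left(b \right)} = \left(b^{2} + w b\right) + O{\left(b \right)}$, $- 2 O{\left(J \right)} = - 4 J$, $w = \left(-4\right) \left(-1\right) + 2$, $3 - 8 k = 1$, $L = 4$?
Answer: $84$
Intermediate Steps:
$k = \frac{1}{4}$ ($k = \frac{3}{8} - \frac{1}{8} = \frac{1}{4} \approx 0.25$)
$w = 6$ ($w = 4 + 2 = 6$)
$O{\left(J \right)} = 2 J$ ($O{\left(J \right)} = - \frac{\left(-4\right) J}{2} = 2 J$)
$I{\left(b \right)} = b^{2} + 8 b$ ($I{\left(b \right)} = \left(b^{2} + 6 b\right) + 2 b = b^{2} + 8 b$)
$k I{\left(L \right)} 7 = \frac{4 \left(8 + 4\right)}{4} \cdot 7 = \frac{4 \cdot 12}{4} \cdot 7 = \frac{1}{4} \cdot 48 \cdot 7 = 12 \cdot 7 = 84$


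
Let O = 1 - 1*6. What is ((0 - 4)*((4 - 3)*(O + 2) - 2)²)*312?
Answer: -31200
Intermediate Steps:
O = -5 (O = 1 - 6 = -5)
((0 - 4)*((4 - 3)*(O + 2) - 2)²)*312 = ((0 - 4)*((4 - 3)*(-5 + 2) - 2)²)*312 = -4*(1*(-3) - 2)²*312 = -4*(-3 - 2)²*312 = -4*(-5)²*312 = -4*25*312 = -100*312 = -31200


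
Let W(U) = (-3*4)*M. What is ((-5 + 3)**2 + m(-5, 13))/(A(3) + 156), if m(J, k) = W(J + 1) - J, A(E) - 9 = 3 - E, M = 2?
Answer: -1/11 ≈ -0.090909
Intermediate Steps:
A(E) = 12 - E (A(E) = 9 + (3 - E) = 12 - E)
W(U) = -24 (W(U) = -3*4*2 = -12*2 = -24)
m(J, k) = -24 - J
((-5 + 3)**2 + m(-5, 13))/(A(3) + 156) = ((-5 + 3)**2 + (-24 - 1*(-5)))/((12 - 1*3) + 156) = ((-2)**2 + (-24 + 5))/((12 - 3) + 156) = (4 - 19)/(9 + 156) = -15/165 = -15*1/165 = -1/11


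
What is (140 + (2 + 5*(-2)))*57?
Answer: 7524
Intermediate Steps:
(140 + (2 + 5*(-2)))*57 = (140 + (2 - 10))*57 = (140 - 8)*57 = 132*57 = 7524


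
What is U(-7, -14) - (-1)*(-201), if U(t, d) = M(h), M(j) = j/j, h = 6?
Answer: -200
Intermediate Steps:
M(j) = 1
U(t, d) = 1
U(-7, -14) - (-1)*(-201) = 1 - (-1)*(-201) = 1 - 1*201 = 1 - 201 = -200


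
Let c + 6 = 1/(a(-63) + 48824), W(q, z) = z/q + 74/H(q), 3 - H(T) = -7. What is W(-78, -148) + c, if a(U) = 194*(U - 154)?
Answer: 480557/145730 ≈ 3.2976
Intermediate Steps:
H(T) = 10 (H(T) = 3 - 1*(-7) = 3 + 7 = 10)
a(U) = -29876 + 194*U (a(U) = 194*(-154 + U) = -29876 + 194*U)
W(q, z) = 37/5 + z/q (W(q, z) = z/q + 74/10 = z/q + 74*(1/10) = z/q + 37/5 = 37/5 + z/q)
c = -40355/6726 (c = -6 + 1/((-29876 + 194*(-63)) + 48824) = -6 + 1/((-29876 - 12222) + 48824) = -6 + 1/(-42098 + 48824) = -6 + 1/6726 = -40355/6726 ≈ -5.9998)
W(-78, -148) + c = (37/5 - 148/(-78)) - 40355/6726 = (37/5 - 148*(-1/78)) - 40355/6726 = (37/5 + 74/39) - 40355/6726 = 1813/195 - 40355/6726 = 480557/145730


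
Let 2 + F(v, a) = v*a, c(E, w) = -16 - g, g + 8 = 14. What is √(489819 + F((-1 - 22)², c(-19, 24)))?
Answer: 3*√53131 ≈ 691.50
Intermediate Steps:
g = 6 (g = -8 + 14 = 6)
c(E, w) = -22 (c(E, w) = -16 - 1*6 = -16 - 6 = -22)
F(v, a) = -2 + a*v (F(v, a) = -2 + v*a = -2 + a*v)
√(489819 + F((-1 - 22)², c(-19, 24))) = √(489819 + (-2 - 22*(-1 - 22)²)) = √(489819 + (-2 - 22*(-23)²)) = √(489819 + (-2 - 22*529)) = √(489819 + (-2 - 11638)) = √(489819 - 11640) = √478179 = 3*√53131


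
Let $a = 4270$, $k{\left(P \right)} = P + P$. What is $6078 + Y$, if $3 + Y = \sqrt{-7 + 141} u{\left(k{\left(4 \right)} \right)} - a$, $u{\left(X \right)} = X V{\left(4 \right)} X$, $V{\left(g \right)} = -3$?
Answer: $1805 - 192 \sqrt{134} \approx -417.56$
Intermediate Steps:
$k{\left(P \right)} = 2 P$
$u{\left(X \right)} = - 3 X^{2}$ ($u{\left(X \right)} = X \left(-3\right) X = - 3 X X = - 3 X^{2}$)
$Y = -4273 - 192 \sqrt{134}$ ($Y = -3 - \left(4270 - \sqrt{-7 + 141} \left(- 3 \left(2 \cdot 4\right)^{2}\right)\right) = -3 - \left(4270 - \sqrt{134} \left(- 3 \cdot 8^{2}\right)\right) = -3 - \left(4270 - \sqrt{134} \left(\left(-3\right) 64\right)\right) = -3 - \left(4270 - \sqrt{134} \left(-192\right)\right) = -3 - \left(4270 + 192 \sqrt{134}\right) = -4273 - 192 \sqrt{134} \approx -6495.6$)
$6078 + Y = 6078 - \left(4273 + 192 \sqrt{134}\right) = 1805 - 192 \sqrt{134}$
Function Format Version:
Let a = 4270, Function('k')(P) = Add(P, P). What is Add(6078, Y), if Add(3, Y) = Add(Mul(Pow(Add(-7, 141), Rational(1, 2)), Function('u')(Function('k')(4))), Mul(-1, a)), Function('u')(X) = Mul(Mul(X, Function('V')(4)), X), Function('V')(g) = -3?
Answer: Add(1805, Mul(-192, Pow(134, Rational(1, 2)))) ≈ -417.56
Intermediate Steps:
Function('k')(P) = Mul(2, P)
Function('u')(X) = Mul(-3, Pow(X, 2)) (Function('u')(X) = Mul(Mul(X, -3), X) = Mul(Mul(-3, X), X) = Mul(-3, Pow(X, 2)))
Y = Add(-4273, Mul(-192, Pow(134, Rational(1, 2)))) (Y = Add(-3, Add(Mul(Pow(Add(-7, 141), Rational(1, 2)), Mul(-3, Pow(Mul(2, 4), 2))), Mul(-1, 4270))) = Add(-3, Add(Mul(Pow(134, Rational(1, 2)), Mul(-3, Pow(8, 2))), -4270)) = Add(-3, Add(Mul(Pow(134, Rational(1, 2)), Mul(-3, 64)), -4270)) = Add(-3, Add(Mul(Pow(134, Rational(1, 2)), -192), -4270)) = Add(-3, Add(Mul(-192, Pow(134, Rational(1, 2))), -4270)) = Add(-3, Add(-4270, Mul(-192, Pow(134, Rational(1, 2))))) = Add(-4273, Mul(-192, Pow(134, Rational(1, 2)))) ≈ -6495.6)
Add(6078, Y) = Add(6078, Add(-4273, Mul(-192, Pow(134, Rational(1, 2))))) = Add(1805, Mul(-192, Pow(134, Rational(1, 2))))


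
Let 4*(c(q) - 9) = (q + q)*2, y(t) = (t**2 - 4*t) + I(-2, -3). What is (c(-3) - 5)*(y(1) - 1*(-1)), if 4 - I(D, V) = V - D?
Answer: 3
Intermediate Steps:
I(D, V) = 4 + D - V (I(D, V) = 4 - (V - D) = 4 + (D - V) = 4 + D - V)
y(t) = 5 + t**2 - 4*t (y(t) = (t**2 - 4*t) + (4 - 2 - 1*(-3)) = (t**2 - 4*t) + (4 - 2 + 3) = (t**2 - 4*t) + 5 = 5 + t**2 - 4*t)
c(q) = 9 + q (c(q) = 9 + ((q + q)*2)/4 = 9 + ((2*q)*2)/4 = 9 + (4*q)/4 = 9 + q)
(c(-3) - 5)*(y(1) - 1*(-1)) = ((9 - 3) - 5)*((5 + 1**2 - 4*1) - 1*(-1)) = (6 - 5)*((5 + 1 - 4) + 1) = 1*(2 + 1) = 1*3 = 3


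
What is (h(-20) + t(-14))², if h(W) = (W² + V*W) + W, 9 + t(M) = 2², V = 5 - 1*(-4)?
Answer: 38025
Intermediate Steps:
V = 9 (V = 5 + 4 = 9)
t(M) = -5 (t(M) = -9 + 2² = -9 + 4 = -5)
h(W) = W² + 10*W (h(W) = (W² + 9*W) + W = W² + 10*W)
(h(-20) + t(-14))² = (-20*(10 - 20) - 5)² = (-20*(-10) - 5)² = (200 - 5)² = 195² = 38025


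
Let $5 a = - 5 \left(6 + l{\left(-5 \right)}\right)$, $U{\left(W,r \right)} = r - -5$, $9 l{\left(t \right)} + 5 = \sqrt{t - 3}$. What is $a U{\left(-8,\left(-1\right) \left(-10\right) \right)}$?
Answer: $- \frac{245}{3} - \frac{10 i \sqrt{2}}{3} \approx -81.667 - 4.714 i$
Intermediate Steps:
$l{\left(t \right)} = - \frac{5}{9} + \frac{\sqrt{-3 + t}}{9}$ ($l{\left(t \right)} = - \frac{5}{9} + \frac{\sqrt{t - 3}}{9} = - \frac{5}{9} + \frac{\sqrt{-3 + t}}{9}$)
$U{\left(W,r \right)} = 5 + r$ ($U{\left(W,r \right)} = r + 5 = 5 + r$)
$a = - \frac{49}{9} - \frac{2 i \sqrt{2}}{9}$ ($a = \frac{\left(-5\right) \left(6 - \left(\frac{5}{9} - \frac{\sqrt{-3 - 5}}{9}\right)\right)}{5} = \frac{\left(-5\right) \left(6 - \left(\frac{5}{9} - \frac{\sqrt{-8}}{9}\right)\right)}{5} = \frac{\left(-5\right) \left(6 - \left(\frac{5}{9} - \frac{2 i \sqrt{2}}{9}\right)\right)}{5} = \frac{\left(-5\right) \left(\frac{49}{9} + \frac{2 i \sqrt{2}}{9}\right)}{5} = \frac{- \frac{245}{9} - \frac{10 i \sqrt{2}}{9}}{5} = - \frac{49}{9} - \frac{2 i \sqrt{2}}{9} \approx -5.4444 - 0.31427 i$)
$a U{\left(-8,\left(-1\right) \left(-10\right) \right)} = \left(- \frac{49}{9} - \frac{2 i \sqrt{2}}{9}\right) \left(5 - -10\right) = \left(- \frac{49}{9} - \frac{2 i \sqrt{2}}{9}\right) \left(5 + 10\right) = \left(- \frac{49}{9} - \frac{2 i \sqrt{2}}{9}\right) 15 = - \frac{245}{3} - \frac{10 i \sqrt{2}}{3}$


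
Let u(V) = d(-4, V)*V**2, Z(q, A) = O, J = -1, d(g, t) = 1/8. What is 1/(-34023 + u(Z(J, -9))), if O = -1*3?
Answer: -8/272175 ≈ -2.9393e-5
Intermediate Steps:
d(g, t) = 1/8
O = -3
Z(q, A) = -3
u(V) = V**2/8
1/(-34023 + u(Z(J, -9))) = 1/(-34023 + (1/8)*(-3)**2) = 1/(-34023 + (1/8)*9) = 1/(-34023 + 9/8) = 1/(-272175/8) = -8/272175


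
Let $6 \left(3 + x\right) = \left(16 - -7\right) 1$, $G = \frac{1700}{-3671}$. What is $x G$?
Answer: $- \frac{4250}{11013} \approx -0.38591$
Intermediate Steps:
$G = - \frac{1700}{3671}$ ($G = 1700 \left(- \frac{1}{3671}\right) = - \frac{1700}{3671} \approx -0.46309$)
$x = \frac{5}{6}$ ($x = -3 + \frac{\left(16 - -7\right) 1}{6} = -3 + \frac{\left(16 + 7\right) 1}{6} = -3 + \frac{23 \cdot 1}{6} = -3 + \frac{1}{6} \cdot 23 = -3 + \frac{23}{6} = \frac{5}{6} \approx 0.83333$)
$x G = \frac{5}{6} \left(- \frac{1700}{3671}\right) = - \frac{4250}{11013}$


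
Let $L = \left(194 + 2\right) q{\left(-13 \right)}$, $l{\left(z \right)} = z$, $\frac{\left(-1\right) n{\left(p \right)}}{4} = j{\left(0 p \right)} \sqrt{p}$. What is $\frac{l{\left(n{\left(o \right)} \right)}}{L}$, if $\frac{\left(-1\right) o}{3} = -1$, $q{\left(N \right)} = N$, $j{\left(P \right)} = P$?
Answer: $0$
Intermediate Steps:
$o = 3$ ($o = \left(-3\right) \left(-1\right) = 3$)
$n{\left(p \right)} = 0$ ($n{\left(p \right)} = - 4 \cdot 0 p \sqrt{p} = - 4 \cdot 0 \sqrt{p} = \left(-4\right) 0 = 0$)
$L = -2548$ ($L = \left(194 + 2\right) \left(-13\right) = 196 \left(-13\right) = -2548$)
$\frac{l{\left(n{\left(o \right)} \right)}}{L} = \frac{0}{-2548} = 0 \left(- \frac{1}{2548}\right) = 0$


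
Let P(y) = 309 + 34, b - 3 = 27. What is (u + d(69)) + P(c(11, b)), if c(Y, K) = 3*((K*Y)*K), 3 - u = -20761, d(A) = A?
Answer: 21176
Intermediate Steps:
b = 30 (b = 3 + 27 = 30)
u = 20764 (u = 3 - 1*(-20761) = 3 + 20761 = 20764)
c(Y, K) = 3*Y*K**2 (c(Y, K) = 3*(Y*K**2) = 3*Y*K**2)
P(y) = 343
(u + d(69)) + P(c(11, b)) = (20764 + 69) + 343 = 20833 + 343 = 21176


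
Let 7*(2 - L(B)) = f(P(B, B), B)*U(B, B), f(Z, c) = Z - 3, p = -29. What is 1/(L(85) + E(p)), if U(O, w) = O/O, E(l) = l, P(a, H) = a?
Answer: -7/271 ≈ -0.025830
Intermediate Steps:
U(O, w) = 1
f(Z, c) = -3 + Z
L(B) = 17/7 - B/7 (L(B) = 2 - (-3 + B)/7 = 2 + (3/7 - B/7) = 17/7 - B/7)
1/(L(85) + E(p)) = 1/((17/7 - ⅐*85) - 29) = 1/((17/7 - 85/7) - 29) = 1/(-68/7 - 29) = 1/(-271/7) = -7/271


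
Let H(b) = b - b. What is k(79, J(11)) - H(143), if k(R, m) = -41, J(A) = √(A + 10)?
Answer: -41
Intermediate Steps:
J(A) = √(10 + A)
H(b) = 0
k(79, J(11)) - H(143) = -41 - 1*0 = -41 + 0 = -41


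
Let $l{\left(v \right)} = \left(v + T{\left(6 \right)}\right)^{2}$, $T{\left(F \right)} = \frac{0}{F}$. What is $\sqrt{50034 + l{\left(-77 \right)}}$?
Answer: $\sqrt{55963} \approx 236.56$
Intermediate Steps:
$T{\left(F \right)} = 0$
$l{\left(v \right)} = v^{2}$ ($l{\left(v \right)} = \left(v + 0\right)^{2} = v^{2}$)
$\sqrt{50034 + l{\left(-77 \right)}} = \sqrt{50034 + \left(-77\right)^{2}} = \sqrt{50034 + 5929} = \sqrt{55963}$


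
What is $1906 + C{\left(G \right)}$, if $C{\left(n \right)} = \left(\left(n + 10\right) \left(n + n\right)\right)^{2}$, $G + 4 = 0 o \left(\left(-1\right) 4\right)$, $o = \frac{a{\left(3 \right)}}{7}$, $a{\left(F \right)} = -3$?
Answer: $4210$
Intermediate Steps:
$o = - \frac{3}{7} \approx -0.42857$
$G = -4$ ($G = -4 + 0 \left(- \frac{3}{7}\right) \left(\left(-1\right) 4\right) = -4 + 0 \left(-4\right) = -4 + 0 = -4$)
$C{\left(n \right)} = 4 n^{2} \left(10 + n\right)^{2}$ ($C{\left(n \right)} = \left(\left(10 + n\right) 2 n\right)^{2} = \left(2 n \left(10 + n\right)\right)^{2} = 4 n^{2} \left(10 + n\right)^{2}$)
$1906 + C{\left(G \right)} = 1906 + 4 \left(-4\right)^{2} \left(10 - 4\right)^{2} = 1906 + 4 \cdot 16 \cdot 6^{2} = 1906 + 4 \cdot 16 \cdot 36 = 1906 + 2304 = 4210$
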